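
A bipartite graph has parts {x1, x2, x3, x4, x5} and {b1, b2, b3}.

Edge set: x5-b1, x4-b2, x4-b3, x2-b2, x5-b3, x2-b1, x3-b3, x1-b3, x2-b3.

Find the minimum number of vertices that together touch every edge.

A maximum matching has 3 edges (e.g. x1–b3, x2–b1, x4–b2).
By König's theorem the minimum vertex cover has the same size. One such cover is {b1, b2, b3}.

3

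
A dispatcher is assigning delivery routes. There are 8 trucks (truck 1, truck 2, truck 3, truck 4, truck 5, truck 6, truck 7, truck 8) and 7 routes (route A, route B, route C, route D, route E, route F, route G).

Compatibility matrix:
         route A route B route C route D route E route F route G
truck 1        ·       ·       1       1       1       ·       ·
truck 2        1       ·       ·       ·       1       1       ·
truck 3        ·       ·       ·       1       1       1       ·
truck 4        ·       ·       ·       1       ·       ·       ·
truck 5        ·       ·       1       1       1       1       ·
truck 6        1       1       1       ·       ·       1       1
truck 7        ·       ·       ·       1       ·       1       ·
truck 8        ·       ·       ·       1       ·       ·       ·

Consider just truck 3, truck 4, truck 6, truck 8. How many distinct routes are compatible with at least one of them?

7

The union of neighbours of {truck 3, truck 4, truck 6, truck 8} is {route A, route B, route C, route D, route E, route F, route G}, which has 7 elements.
Since |N(S)| = 7 ≥ |S| = 4, Hall's condition holds for this subset.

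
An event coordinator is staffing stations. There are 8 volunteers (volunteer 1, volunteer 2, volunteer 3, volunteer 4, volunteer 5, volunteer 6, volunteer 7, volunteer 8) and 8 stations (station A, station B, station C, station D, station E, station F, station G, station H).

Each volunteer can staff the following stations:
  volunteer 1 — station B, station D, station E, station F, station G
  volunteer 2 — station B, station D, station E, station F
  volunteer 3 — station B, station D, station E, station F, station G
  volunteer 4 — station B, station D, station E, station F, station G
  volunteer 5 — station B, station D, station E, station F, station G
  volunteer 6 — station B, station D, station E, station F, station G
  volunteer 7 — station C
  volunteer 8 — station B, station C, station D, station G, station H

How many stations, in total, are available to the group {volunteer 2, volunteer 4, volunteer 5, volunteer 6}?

5

The union of neighbours of {volunteer 2, volunteer 4, volunteer 5, volunteer 6} is {station B, station D, station E, station F, station G}, which has 5 elements.
Since |N(S)| = 5 ≥ |S| = 4, Hall's condition holds for this subset.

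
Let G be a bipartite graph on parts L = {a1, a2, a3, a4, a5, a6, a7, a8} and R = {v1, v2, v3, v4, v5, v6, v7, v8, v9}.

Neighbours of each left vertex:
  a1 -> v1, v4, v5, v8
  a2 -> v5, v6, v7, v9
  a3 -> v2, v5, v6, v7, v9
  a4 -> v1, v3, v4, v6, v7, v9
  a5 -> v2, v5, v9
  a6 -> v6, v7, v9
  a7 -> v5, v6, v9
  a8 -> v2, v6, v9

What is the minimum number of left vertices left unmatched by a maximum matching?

1

For example, pair a1→v1, a2→v9, a3→v5, a4→v3, a5→v2, a6→v7, a7→v6.
The set {a2, a3, a5, a6, a7, a8} has only 5 neighbours ({v2, v5, v6, v7, v9}), so by Hall's theorem at most 7 of the 8 left vertices can be matched.
That matches 7 of the 8, leaving 1 unmatched; no matching can do better.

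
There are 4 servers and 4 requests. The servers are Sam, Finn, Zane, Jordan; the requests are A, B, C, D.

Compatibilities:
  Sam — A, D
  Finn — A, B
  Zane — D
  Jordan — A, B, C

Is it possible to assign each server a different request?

Yes

A valid assignment of size 4: Sam–A, Finn–B, Zane–D, Jordan–C.
All 4 servers are covered.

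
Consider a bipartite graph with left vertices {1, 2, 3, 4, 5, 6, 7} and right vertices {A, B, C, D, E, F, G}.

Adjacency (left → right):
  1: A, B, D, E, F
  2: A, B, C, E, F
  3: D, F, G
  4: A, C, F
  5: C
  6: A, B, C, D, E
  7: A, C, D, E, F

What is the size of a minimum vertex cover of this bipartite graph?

The 7 edges 1–D, 2–B, 3–G, 4–F, 5–C, 6–E, 7–A form a matching, so any vertex cover needs at least 7 vertices (one per matched edge).
Conversely {1, 2, 3, 4, 5, 6, 7} meets every edge and has exactly 7 vertices, so 7 is optimal.

7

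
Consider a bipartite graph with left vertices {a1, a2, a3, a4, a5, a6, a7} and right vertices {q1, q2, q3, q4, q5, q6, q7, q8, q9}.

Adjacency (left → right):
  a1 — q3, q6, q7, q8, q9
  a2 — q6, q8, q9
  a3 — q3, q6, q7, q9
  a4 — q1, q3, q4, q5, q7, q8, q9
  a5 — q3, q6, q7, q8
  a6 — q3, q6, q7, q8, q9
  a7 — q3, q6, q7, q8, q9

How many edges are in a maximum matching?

6

One maximum matching: a1→q6, a2→q8, a3→q3, a4→q4, a5→q7, a6→q9.
The set {a1, a2, a3, a5, a6, a7} has only 5 neighbours ({q3, q6, q7, q8, q9}), so by Hall's theorem at most 6 of the 7 left vertices can be matched.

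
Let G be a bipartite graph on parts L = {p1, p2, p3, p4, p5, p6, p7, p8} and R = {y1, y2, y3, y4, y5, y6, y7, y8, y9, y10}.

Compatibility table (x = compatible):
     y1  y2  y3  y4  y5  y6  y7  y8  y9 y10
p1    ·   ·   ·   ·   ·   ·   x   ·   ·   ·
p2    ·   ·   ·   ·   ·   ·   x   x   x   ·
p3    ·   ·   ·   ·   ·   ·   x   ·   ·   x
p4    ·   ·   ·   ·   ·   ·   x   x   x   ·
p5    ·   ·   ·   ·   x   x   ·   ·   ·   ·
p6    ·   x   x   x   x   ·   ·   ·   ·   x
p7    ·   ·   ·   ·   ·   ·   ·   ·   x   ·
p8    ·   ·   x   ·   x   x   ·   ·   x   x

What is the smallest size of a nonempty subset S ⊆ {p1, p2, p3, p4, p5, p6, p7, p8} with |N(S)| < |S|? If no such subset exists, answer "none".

4

Take S = {p1, p2, p4, p7}. Its neighbourhood is {y7, y8, y9}, so |N(S)| = 3 < |S| = 4.
Every subset of size less than 4 has at least as many neighbours as members, so 4 is the minimum.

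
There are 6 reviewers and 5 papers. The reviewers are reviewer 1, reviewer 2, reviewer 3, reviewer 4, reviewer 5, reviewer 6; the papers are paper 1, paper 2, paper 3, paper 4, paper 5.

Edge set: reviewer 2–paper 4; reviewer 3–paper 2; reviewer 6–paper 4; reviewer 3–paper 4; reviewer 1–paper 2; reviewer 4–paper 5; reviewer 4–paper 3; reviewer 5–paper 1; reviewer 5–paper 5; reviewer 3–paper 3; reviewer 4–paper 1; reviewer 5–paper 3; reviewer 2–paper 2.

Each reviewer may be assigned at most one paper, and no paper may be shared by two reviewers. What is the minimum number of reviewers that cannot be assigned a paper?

One maximum matching: reviewer 1→paper 2, reviewer 2→paper 4, reviewer 3→paper 3, reviewer 4→paper 5, reviewer 5→paper 1.
The set {reviewer 1, reviewer 2, reviewer 6} has only 2 neighbours ({paper 2, paper 4}), so by Hall's theorem at most 5 of the 6 reviewers can be matched.
That matches 5 of the 6, leaving 1 unmatched; no matching can do better.

1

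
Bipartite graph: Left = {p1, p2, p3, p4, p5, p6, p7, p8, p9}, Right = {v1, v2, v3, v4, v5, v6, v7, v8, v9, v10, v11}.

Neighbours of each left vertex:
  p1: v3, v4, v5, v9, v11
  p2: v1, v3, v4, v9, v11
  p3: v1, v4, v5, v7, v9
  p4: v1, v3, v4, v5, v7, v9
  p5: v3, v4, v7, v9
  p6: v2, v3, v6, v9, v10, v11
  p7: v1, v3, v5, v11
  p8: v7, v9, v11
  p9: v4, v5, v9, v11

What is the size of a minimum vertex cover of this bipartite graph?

8

The 8 edges p1–v11, p2–v1, p3–v9, p4–v4, p5–v3, p6–v10, p7–v5, p8–v7 form a matching, so any vertex cover needs at least 8 vertices (one per matched edge).
Conversely {p6, v1, v3, v4, v5, v7, v9, v11} meets every edge and has exactly 8 vertices, so 8 is optimal.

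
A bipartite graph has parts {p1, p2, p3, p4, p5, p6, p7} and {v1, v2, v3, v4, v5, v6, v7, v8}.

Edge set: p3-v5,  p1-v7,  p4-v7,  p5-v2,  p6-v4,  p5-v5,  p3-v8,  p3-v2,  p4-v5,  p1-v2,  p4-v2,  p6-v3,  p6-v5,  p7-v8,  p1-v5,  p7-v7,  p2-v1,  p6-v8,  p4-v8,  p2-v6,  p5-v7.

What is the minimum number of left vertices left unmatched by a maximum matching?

1

For example, pair p1→v5, p2→v6, p3→v8, p4→v7, p5→v2, p6→v4.
The set {p1, p3, p4, p5, p7} has only 4 neighbours ({v2, v5, v7, v8}), so by Hall's theorem at most 6 of the 7 left vertices can be matched.
That matches 6 of the 7, leaving 1 unmatched; no matching can do better.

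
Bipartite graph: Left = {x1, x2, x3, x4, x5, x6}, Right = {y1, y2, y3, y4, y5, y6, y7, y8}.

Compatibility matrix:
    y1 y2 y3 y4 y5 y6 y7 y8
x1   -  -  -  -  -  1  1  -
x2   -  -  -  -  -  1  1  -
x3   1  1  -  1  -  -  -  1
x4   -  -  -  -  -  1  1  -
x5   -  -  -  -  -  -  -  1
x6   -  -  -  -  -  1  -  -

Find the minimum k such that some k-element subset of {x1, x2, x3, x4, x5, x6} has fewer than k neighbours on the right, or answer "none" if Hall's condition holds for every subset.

Take S = {x1, x2, x4}. Its neighbourhood is {y6, y7}, so |N(S)| = 2 < |S| = 3.
Every subset of size less than 3 has at least as many neighbours as members, so 3 is the minimum.

3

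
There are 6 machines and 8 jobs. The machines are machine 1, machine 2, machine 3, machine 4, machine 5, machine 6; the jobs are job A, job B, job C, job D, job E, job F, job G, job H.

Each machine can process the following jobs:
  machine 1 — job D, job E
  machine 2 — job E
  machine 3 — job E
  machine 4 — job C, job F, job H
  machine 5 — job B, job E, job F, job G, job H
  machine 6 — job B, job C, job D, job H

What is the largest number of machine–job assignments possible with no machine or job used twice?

5

For example, pair machine 1–job D, machine 2–job E, machine 4–job F, machine 5–job B, machine 6–job H.
The set {machine 2, machine 3} has only 1 neighbour ({job E}), so by Hall's theorem at most 5 of the 6 machines can be matched.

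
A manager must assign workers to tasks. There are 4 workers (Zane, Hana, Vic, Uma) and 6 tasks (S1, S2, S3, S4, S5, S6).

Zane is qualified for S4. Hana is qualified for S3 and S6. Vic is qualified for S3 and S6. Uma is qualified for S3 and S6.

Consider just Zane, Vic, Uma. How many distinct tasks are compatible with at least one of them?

3

The union of neighbours of {Zane, Vic, Uma} is {S3, S4, S6}, which has 3 elements.
Since |N(S)| = 3 ≥ |S| = 3, Hall's condition holds for this subset.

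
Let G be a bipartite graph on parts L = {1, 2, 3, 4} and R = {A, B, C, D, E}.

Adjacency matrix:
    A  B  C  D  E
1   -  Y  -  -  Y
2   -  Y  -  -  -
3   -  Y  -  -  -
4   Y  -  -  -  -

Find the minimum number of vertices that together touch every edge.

3

{1, 4, B} is a vertex cover of size 3: every edge has an endpoint in this set.
No smaller cover exists because 1–E, 2–B, 4–A is a matching of size 3, and a cover must include an endpoint of each of these disjoint edges (König's theorem).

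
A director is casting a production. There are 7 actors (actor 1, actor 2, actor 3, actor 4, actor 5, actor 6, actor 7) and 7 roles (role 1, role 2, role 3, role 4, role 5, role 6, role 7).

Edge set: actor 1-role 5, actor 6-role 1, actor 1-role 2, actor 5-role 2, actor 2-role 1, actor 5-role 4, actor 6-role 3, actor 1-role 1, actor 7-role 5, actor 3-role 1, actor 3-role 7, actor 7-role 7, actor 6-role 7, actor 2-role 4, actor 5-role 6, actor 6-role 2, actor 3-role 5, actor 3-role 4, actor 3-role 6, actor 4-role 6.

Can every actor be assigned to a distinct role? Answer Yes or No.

Yes

One maximum matching: actor 1-role 5, actor 2-role 4, actor 3-role 1, actor 4-role 6, actor 5-role 2, actor 6-role 3, actor 7-role 7.
Every actor is matched, so this is a perfect matching.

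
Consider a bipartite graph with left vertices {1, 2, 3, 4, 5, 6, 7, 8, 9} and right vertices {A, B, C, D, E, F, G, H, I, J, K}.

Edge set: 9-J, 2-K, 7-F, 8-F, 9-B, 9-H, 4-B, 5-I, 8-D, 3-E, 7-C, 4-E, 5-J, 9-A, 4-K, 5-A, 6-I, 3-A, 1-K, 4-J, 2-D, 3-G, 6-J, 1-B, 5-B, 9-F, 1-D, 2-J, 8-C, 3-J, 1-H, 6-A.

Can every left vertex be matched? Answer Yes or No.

One maximum matching: 1→H, 2→D, 3→E, 4→B, 5→I, 6→A, 7→C, 8→F, 9→J.
Every left vertex is matched, so this matching saturates all of them.

Yes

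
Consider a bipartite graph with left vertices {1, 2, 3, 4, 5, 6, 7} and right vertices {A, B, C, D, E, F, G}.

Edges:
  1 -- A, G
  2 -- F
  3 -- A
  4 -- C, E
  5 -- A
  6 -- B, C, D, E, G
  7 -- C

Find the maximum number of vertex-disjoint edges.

6

One maximum matching: 1–G, 2–F, 3–A, 4–E, 6–B, 7–C.
The set {3, 5} has only 1 neighbour ({A}), so by Hall's theorem at most 6 of the 7 left vertices can be matched.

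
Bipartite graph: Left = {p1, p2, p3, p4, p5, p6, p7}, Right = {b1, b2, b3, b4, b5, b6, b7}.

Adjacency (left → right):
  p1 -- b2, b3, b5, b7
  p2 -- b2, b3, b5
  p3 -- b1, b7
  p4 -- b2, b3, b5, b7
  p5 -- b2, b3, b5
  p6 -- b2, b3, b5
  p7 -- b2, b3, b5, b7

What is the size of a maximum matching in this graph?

One maximum matching: p1→b2, p2→b5, p3→b1, p4→b7, p5→b3.
The set {p1, p2, p4, p5, p6, p7} has only 4 neighbours ({b2, b3, b5, b7}), so by Hall's theorem at most 5 of the 7 left vertices can be matched.

5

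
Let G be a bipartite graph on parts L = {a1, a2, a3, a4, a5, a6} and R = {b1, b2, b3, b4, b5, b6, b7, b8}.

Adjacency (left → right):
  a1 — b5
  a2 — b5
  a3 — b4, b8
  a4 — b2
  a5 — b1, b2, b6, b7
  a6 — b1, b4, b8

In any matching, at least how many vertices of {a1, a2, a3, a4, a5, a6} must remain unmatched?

1

A valid assignment of size 5: a1–b5, a3–b4, a4–b2, a5–b6, a6–b8.
The set {a1, a2} has only 1 neighbour ({b5}), so by Hall's theorem at most 5 of the 6 left vertices can be matched.
That matches 5 of the 6, leaving 1 unmatched; no matching can do better.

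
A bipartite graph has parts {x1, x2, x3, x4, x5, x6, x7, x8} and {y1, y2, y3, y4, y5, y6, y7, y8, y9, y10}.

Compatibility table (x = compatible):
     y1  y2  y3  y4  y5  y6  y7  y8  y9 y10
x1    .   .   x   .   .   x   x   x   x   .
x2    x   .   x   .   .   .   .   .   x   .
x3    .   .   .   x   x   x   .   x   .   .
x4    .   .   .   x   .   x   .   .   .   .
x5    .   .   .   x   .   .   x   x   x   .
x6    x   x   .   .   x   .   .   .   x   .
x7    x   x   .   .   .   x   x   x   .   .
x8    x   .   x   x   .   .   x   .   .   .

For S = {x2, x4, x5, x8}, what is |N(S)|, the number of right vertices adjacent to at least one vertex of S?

The union of neighbours of {x2, x4, x5, x8} is {y1, y3, y4, y6, y7, y8, y9}, which has 7 elements.
Since |N(S)| = 7 ≥ |S| = 4, Hall's condition holds for this subset.

7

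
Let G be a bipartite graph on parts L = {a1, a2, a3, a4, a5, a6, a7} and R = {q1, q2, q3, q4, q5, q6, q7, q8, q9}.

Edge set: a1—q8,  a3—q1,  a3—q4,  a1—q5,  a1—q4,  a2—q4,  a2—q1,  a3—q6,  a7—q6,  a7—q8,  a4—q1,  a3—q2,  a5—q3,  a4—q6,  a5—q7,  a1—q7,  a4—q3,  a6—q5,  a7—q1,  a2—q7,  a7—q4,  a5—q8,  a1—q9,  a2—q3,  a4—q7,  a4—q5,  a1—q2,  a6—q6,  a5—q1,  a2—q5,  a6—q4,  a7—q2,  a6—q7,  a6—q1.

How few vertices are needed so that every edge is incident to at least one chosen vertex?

7

{a1, a2, a3, a4, a5, a6, a7} is a vertex cover of size 7: every edge has an endpoint in this set.
No smaller cover exists because a1–q9, a2–q7, a3–q2, a4–q1, a5–q8, a6–q4, a7–q6 is a matching of size 7, and a cover must include an endpoint of each of these disjoint edges (König's theorem).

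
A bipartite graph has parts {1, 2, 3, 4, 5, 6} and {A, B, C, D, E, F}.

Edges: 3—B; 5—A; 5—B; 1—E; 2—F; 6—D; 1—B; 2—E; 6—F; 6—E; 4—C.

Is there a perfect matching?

For example, pair 1–E, 2–F, 3–B, 4–C, 5–A, 6–D.
Every left vertex is matched, so this is a perfect matching.

Yes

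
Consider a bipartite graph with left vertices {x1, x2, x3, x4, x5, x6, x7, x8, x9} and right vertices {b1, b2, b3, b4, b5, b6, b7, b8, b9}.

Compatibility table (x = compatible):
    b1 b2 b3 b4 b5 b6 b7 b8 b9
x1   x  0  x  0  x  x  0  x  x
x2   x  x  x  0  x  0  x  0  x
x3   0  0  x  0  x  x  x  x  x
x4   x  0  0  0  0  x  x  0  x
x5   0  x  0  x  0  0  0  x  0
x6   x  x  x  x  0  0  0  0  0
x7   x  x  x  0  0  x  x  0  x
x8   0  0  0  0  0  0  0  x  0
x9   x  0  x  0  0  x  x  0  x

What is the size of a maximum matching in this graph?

9

For example, pair x1-b5, x2-b2, x3-b6, x4-b9, x5-b4, x6-b3, x7-b1, x8-b8, x9-b7.
All 9 left vertices are matched, so no larger matching exists.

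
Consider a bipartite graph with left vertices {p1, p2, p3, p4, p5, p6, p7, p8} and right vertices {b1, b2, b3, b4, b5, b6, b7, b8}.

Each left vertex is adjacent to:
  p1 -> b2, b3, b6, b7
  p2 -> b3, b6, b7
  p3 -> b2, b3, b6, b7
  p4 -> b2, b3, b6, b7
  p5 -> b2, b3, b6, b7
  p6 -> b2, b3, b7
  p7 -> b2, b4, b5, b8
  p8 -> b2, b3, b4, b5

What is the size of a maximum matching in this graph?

6

A valid assignment of size 6: p1→b2, p2→b7, p3→b6, p4→b3, p7→b5, p8→b4.
The set {p1, p2, p3, p4, p5, p6} has only 4 neighbours ({b2, b3, b6, b7}), so by Hall's theorem at most 6 of the 8 left vertices can be matched.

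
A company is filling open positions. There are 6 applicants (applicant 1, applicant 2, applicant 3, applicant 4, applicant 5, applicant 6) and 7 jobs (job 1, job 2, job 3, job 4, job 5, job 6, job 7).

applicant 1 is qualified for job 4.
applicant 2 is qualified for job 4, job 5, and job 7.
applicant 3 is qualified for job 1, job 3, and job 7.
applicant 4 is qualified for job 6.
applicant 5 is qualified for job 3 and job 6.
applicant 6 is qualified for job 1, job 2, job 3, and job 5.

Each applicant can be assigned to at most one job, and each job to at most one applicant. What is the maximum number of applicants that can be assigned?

One maximum matching: applicant 1→job 4, applicant 2→job 5, applicant 3→job 1, applicant 4→job 6, applicant 5→job 3, applicant 6→job 2.
This saturates every applicant, so 6 is the maximum.

6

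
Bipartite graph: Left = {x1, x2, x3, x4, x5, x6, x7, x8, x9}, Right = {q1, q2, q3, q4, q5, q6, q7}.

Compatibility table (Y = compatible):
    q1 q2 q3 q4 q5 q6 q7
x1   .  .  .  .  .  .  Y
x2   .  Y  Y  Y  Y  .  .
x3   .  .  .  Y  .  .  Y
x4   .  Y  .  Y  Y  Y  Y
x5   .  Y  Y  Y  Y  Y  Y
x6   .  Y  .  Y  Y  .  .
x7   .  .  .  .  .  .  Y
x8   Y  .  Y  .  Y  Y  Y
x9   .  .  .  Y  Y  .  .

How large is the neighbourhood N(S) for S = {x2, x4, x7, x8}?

The union of neighbours of {x2, x4, x7, x8} is {q1, q2, q3, q4, q5, q6, q7}, which has 7 elements.
Since |N(S)| = 7 ≥ |S| = 4, Hall's condition holds for this subset.

7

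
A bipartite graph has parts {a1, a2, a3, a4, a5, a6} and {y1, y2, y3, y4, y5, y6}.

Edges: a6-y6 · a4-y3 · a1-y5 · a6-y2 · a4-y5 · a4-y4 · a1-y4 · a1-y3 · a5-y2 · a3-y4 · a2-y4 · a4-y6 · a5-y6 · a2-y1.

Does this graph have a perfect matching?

Yes

For example, pair a1–y5, a2–y1, a3–y4, a4–y3, a5–y6, a6–y2.
Every left vertex is matched, so this is a perfect matching.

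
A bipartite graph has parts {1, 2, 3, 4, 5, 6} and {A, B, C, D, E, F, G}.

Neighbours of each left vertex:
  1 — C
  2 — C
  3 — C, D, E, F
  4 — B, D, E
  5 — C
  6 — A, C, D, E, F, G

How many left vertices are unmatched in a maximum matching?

A valid assignment of size 4: 1–C, 3–E, 4–B, 6–G.
The set {1, 2, 5} has only 1 neighbour ({C}), so by Hall's theorem at most 4 of the 6 left vertices can be matched.
That matches 4 of the 6, leaving 2 unmatched; no matching can do better.

2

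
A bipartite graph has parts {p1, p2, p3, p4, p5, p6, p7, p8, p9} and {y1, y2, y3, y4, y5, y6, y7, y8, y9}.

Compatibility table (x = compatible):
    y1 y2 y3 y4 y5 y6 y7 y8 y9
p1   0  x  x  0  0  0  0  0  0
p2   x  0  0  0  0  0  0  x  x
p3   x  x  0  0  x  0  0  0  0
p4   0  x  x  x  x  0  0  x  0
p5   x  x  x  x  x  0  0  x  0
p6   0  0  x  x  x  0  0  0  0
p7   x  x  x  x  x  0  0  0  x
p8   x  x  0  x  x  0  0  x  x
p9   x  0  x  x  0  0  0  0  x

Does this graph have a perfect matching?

The set {p1, p2, p3, p4, p5, p6, p7, p8, p9} has only 7 neighbours ({y1, y2, y3, y4, y5, y8, y9}), so by Hall's theorem at most 7 of the 9 left vertices can be matched.
Hence no matching covers every left vertex.

No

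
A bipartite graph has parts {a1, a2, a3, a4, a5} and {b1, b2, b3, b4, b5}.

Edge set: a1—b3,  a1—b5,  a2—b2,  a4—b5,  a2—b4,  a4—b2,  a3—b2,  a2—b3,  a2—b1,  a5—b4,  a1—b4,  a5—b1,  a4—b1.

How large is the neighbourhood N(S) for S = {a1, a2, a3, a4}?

The union of neighbours of {a1, a2, a3, a4} is {b1, b2, b3, b4, b5}, which has 5 elements.
Since |N(S)| = 5 ≥ |S| = 4, Hall's condition holds for this subset.

5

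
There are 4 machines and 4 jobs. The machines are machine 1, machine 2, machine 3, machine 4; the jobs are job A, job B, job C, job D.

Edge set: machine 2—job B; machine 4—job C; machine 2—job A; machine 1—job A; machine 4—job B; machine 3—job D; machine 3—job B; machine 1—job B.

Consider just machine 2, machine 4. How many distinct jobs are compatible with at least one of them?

The union of neighbours of {machine 2, machine 4} is {job A, job B, job C}, which has 3 elements.
Since |N(S)| = 3 ≥ |S| = 2, Hall's condition holds for this subset.

3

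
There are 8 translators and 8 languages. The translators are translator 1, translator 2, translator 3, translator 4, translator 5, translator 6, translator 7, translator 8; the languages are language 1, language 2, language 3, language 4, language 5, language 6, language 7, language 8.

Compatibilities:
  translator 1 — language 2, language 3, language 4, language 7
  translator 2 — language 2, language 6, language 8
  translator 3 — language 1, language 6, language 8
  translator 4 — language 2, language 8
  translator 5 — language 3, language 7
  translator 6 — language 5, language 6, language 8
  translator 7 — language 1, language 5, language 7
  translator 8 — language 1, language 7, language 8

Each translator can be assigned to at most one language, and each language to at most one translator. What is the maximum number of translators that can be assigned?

8

A valid assignment of size 8: translator 1–language 4, translator 2–language 6, translator 3–language 8, translator 4–language 2, translator 5–language 3, translator 6–language 5, translator 7–language 1, translator 8–language 7.
This saturates every translator, so 8 is the maximum.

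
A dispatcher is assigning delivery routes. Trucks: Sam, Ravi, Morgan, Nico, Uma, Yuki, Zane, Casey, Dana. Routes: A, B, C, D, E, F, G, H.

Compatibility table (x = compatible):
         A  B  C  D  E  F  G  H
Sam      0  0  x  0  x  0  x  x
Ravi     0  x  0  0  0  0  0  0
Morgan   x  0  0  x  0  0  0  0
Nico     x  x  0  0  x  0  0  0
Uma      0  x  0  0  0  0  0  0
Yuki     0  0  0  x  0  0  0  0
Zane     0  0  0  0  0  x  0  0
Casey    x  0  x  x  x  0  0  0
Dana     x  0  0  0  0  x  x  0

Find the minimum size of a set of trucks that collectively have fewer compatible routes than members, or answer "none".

Take S = {Ravi, Uma}. Its neighbourhood is {B}, so |N(S)| = 1 < |S| = 2.
No single vertex violates Hall's condition since each has at least one neighbour, so 2 is the minimum.

2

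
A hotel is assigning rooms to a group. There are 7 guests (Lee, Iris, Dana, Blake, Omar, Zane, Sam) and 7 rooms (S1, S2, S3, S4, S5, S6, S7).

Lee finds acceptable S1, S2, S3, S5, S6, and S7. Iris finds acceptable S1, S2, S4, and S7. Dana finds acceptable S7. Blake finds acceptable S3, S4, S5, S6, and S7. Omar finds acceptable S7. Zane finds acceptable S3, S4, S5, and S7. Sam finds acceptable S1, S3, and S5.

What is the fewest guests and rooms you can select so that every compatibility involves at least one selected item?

6

The 6 edges Lee–S2, Iris–S4, Dana–S7, Blake–S6, Zane–S5, Sam–S3 form a matching, so any vertex cover needs at least 6 vertices (one per matched edge).
Conversely {Lee, Iris, Blake, Zane, Sam, S7} meets every edge and has exactly 6 vertices, so 6 is optimal.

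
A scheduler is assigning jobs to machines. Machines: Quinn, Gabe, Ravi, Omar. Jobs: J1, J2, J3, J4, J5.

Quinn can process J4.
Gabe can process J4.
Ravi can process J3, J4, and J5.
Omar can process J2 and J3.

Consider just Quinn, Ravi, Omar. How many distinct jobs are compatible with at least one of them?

4

The union of neighbours of {Quinn, Ravi, Omar} is {J2, J3, J4, J5}, which has 4 elements.
Since |N(S)| = 4 ≥ |S| = 3, Hall's condition holds for this subset.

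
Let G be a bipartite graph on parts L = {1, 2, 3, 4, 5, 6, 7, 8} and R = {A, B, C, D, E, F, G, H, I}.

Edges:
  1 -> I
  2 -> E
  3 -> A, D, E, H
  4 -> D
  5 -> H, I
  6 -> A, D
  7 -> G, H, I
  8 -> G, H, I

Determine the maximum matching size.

6

One maximum matching: 1-I, 2-E, 3-A, 4-D, 5-H, 7-G.
The set {1, 2, 3, 4, 5, 6, 7, 8} has only 6 neighbours ({A, D, E, G, H, I}), so by Hall's theorem at most 6 of the 8 left vertices can be matched.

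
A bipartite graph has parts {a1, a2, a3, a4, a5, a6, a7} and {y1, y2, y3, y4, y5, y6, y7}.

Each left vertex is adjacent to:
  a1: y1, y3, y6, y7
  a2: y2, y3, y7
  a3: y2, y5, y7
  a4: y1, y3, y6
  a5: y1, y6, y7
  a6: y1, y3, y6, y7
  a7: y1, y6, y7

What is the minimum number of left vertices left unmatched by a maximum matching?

1

One maximum matching: a1–y6, a2–y2, a3–y5, a4–y1, a5–y7, a6–y3.
The set {a1, a4, a5, a6, a7} has only 4 neighbours ({y1, y3, y6, y7}), so by Hall's theorem at most 6 of the 7 left vertices can be matched.
That matches 6 of the 7, leaving 1 unmatched; no matching can do better.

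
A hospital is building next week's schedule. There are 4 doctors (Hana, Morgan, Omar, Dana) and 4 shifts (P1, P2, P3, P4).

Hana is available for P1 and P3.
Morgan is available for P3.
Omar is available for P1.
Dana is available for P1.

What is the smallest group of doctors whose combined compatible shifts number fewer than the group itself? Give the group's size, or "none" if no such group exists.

Take S = {Omar, Dana}. Its neighbourhood is {P1}, so |N(S)| = 1 < |S| = 2.
No single vertex violates Hall's condition since each has at least one neighbour, so 2 is the minimum.

2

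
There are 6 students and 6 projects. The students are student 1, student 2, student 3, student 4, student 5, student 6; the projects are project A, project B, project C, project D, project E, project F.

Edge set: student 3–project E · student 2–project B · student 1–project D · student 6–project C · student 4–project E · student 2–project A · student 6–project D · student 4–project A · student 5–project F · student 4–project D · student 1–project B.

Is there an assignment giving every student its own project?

One maximum matching: student 1-project D, student 2-project B, student 3-project E, student 4-project A, student 5-project F, student 6-project C.
All 6 students are covered.

Yes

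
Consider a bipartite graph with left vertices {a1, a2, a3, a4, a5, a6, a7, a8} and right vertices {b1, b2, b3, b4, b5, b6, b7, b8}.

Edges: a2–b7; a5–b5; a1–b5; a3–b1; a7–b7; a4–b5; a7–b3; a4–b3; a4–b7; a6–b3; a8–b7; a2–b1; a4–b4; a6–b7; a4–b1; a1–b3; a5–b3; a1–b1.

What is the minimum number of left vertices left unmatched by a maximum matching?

One maximum matching: a1–b5, a2–b7, a3–b1, a4–b4, a5–b3.
The set {a1, a2, a3, a5, a6, a7, a8} has only 4 neighbours ({b1, b3, b5, b7}), so by Hall's theorem at most 5 of the 8 left vertices can be matched.
That matches 5 of the 8, leaving 3 unmatched; no matching can do better.

3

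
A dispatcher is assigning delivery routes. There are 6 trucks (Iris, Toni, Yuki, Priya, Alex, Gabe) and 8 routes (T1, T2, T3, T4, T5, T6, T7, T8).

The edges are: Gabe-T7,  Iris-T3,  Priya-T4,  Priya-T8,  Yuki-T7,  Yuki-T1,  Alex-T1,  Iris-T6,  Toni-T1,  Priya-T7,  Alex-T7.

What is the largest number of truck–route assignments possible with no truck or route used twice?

A valid assignment of size 4: Iris–T6, Toni–T1, Yuki–T7, Priya–T8.
The set {Toni, Yuki, Alex, Gabe} has only 2 neighbours ({T1, T7}), so by Hall's theorem at most 4 of the 6 trucks can be matched.

4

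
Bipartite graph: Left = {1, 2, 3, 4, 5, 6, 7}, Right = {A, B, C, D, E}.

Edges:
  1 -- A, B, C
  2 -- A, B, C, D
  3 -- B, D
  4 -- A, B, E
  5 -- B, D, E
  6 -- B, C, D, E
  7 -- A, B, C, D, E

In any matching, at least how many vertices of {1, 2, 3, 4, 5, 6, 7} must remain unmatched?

2

For example, pair 1→A, 2→C, 3→D, 4→E, 5→B.
The set {1, 2, 3, 4, 5, 6, 7} has only 5 neighbours ({A, B, C, D, E}), so by Hall's theorem at most 5 of the 7 left vertices can be matched.
That matches 5 of the 7, leaving 2 unmatched; no matching can do better.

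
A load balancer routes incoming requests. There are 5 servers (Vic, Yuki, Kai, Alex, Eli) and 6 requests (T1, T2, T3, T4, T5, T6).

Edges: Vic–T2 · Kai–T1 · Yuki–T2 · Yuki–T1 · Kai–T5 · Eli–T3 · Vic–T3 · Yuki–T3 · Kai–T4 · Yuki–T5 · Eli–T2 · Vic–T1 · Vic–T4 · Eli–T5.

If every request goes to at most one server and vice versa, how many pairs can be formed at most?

A valid assignment of size 4: Vic–T4, Yuki–T2, Kai–T1, Eli–T5.
The set {Alex} has only 0 neighbours (∅), so by Hall's theorem at most 4 of the 5 servers can be matched.

4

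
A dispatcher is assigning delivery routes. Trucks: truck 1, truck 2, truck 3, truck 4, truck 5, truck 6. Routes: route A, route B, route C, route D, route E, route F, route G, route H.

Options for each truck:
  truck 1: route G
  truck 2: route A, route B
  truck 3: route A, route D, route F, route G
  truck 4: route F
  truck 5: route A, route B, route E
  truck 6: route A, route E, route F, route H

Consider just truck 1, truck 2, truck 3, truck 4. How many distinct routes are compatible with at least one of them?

5

The union of neighbours of {truck 1, truck 2, truck 3, truck 4} is {route A, route B, route D, route F, route G}, which has 5 elements.
Since |N(S)| = 5 ≥ |S| = 4, Hall's condition holds for this subset.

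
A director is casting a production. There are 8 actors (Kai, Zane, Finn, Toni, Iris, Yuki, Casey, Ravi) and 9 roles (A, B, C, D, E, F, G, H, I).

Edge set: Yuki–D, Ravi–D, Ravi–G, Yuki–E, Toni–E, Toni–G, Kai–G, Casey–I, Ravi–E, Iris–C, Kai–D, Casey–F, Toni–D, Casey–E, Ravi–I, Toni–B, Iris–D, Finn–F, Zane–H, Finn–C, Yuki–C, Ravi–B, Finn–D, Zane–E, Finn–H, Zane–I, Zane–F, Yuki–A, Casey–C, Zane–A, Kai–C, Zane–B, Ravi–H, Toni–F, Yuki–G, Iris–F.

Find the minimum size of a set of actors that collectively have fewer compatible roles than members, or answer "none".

none

A matching saturating every actor exists, for instance Kai→D, Zane→B, Finn→H, Toni→E, Iris→F, Yuki→A, Casey→C, Ravi→G.
By Hall's marriage theorem, this means |N(S)| ≥ |S| for every subset S, so no violating subset exists.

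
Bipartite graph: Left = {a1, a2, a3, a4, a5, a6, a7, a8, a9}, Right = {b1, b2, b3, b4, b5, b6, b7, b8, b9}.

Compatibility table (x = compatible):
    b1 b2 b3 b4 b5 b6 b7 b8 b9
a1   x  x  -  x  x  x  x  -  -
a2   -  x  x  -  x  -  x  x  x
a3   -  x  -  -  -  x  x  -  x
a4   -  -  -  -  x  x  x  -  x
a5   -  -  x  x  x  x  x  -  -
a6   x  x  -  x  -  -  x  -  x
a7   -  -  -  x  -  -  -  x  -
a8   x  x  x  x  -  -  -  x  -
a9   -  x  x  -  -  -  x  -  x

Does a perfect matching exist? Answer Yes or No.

For example, pair a1→b6, a2→b5, a3→b2, a4→b9, a5→b4, a6→b7, a7→b8, a8→b1, a9→b3.
All 9 left vertices are covered.

Yes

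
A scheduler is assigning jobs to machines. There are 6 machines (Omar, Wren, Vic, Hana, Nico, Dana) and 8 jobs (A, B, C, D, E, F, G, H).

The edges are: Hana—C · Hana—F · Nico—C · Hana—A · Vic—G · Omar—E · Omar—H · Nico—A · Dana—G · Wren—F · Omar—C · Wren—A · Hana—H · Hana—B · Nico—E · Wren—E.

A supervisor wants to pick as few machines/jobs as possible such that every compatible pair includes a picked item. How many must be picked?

5

A maximum matching has 5 edges (e.g. Omar–C, Wren–F, Vic–G, Hana–A, Nico–E).
By König's theorem the minimum vertex cover has the same size. One such cover is {Omar, Wren, Hana, Nico, G}.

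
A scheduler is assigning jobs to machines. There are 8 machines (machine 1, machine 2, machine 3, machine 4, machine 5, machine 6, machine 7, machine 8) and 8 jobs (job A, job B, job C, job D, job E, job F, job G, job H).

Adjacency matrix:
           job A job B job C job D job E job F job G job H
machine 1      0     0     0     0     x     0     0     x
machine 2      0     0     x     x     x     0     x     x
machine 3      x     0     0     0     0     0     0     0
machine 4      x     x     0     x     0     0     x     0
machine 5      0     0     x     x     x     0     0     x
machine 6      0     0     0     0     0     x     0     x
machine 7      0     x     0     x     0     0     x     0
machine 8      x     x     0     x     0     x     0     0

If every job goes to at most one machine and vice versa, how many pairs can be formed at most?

A valid assignment of size 8: machine 1→job E, machine 2→job C, machine 3→job A, machine 4→job B, machine 5→job D, machine 6→job H, machine 7→job G, machine 8→job F.
This saturates every machine, so 8 is the maximum.

8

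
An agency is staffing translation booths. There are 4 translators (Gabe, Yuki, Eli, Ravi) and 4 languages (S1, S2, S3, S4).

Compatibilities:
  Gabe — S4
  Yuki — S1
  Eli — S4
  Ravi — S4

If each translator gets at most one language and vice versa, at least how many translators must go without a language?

For example, pair Gabe→S4, Yuki→S1.
The set {Gabe, Eli, Ravi} has only 1 neighbour ({S4}), so by Hall's theorem at most 2 of the 4 translators can be matched.
That matches 2 of the 4, leaving 2 unmatched; no matching can do better.

2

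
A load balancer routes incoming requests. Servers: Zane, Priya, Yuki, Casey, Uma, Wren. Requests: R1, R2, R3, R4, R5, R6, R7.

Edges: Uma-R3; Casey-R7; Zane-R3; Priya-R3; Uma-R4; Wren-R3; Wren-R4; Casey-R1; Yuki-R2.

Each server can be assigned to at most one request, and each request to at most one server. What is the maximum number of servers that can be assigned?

4

One maximum matching: Zane–R3, Yuki–R2, Casey–R7, Uma–R4.
The set {Zane, Priya, Uma, Wren} has only 2 neighbours ({R3, R4}), so by Hall's theorem at most 4 of the 6 servers can be matched.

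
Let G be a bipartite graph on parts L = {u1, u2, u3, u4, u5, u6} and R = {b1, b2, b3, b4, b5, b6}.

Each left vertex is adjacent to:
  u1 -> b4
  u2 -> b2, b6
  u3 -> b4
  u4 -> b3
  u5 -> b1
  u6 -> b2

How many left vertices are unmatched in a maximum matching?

1

One maximum matching: u1→b4, u2→b6, u4→b3, u5→b1, u6→b2.
The set {u1, u3} has only 1 neighbour ({b4}), so by Hall's theorem at most 5 of the 6 left vertices can be matched.
That matches 5 of the 6, leaving 1 unmatched; no matching can do better.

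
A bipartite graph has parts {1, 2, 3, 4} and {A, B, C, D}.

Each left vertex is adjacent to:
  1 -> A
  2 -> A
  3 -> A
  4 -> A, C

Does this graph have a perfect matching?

No

The set {1, 2, 3} has only 1 neighbour ({A}), so by Hall's theorem at most 2 of the 4 left vertices can be matched.
Hence no matching covers every left vertex.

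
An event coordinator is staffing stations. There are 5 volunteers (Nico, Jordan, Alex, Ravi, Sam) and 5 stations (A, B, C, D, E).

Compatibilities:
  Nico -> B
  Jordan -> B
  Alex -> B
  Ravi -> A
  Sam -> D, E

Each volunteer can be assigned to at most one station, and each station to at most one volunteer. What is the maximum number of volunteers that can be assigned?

One maximum matching: Nico-B, Ravi-A, Sam-E.
The set {Nico, Jordan, Alex} has only 1 neighbour ({B}), so by Hall's theorem at most 3 of the 5 volunteers can be matched.

3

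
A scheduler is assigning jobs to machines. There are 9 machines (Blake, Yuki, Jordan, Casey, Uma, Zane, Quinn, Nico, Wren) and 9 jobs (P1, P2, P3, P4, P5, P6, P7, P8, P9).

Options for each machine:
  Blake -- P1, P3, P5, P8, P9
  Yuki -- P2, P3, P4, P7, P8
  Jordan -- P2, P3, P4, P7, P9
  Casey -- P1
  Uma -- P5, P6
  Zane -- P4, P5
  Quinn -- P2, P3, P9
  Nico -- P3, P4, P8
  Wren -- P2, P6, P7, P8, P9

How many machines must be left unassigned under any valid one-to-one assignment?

0

A valid assignment of size 9: Blake→P8, Yuki→P7, Jordan→P3, Casey→P1, Uma→P6, Zane→P5, Quinn→P9, Nico→P4, Wren→P2.
This saturates every machine, so 9 is the maximum.
That matches 9 of the 9, leaving 0 unmatched; no matching can do better.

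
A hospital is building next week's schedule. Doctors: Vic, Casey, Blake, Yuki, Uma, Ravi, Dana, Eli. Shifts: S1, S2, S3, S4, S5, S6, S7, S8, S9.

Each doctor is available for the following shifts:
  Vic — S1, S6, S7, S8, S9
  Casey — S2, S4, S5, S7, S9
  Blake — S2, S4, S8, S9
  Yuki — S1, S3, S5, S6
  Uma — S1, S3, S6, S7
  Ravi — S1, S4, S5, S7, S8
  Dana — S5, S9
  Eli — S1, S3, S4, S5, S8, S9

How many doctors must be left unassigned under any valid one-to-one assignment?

For example, pair Vic→S7, Casey→S9, Blake→S2, Yuki→S1, Uma→S6, Ravi→S4, Dana→S5, Eli→S3.
All 8 doctors are matched, so no larger matching exists.
That matches 8 of the 8, leaving 0 unmatched; no matching can do better.

0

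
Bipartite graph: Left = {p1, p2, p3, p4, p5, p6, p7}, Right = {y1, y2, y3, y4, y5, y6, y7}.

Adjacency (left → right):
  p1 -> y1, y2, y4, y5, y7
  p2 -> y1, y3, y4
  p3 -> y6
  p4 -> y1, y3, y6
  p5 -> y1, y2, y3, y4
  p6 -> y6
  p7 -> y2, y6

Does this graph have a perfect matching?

The set {p3, p6} has only 1 neighbour ({y6}), so by Hall's theorem at most 6 of the 7 left vertices can be matched.
Hence no matching covers every left vertex.

No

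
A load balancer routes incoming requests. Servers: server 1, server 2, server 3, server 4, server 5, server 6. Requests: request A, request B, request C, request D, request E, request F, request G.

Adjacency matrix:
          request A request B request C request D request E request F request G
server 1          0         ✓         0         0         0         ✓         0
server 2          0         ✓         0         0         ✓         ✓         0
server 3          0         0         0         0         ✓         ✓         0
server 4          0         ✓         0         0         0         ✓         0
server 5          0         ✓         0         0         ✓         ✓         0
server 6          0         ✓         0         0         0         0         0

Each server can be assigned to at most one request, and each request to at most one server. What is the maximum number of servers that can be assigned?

3

For example, pair server 1-request B, server 2-request E, server 3-request F.
The set {server 1, server 2, server 3, server 4, server 5, server 6} has only 3 neighbours ({request B, request E, request F}), so by Hall's theorem at most 3 of the 6 servers can be matched.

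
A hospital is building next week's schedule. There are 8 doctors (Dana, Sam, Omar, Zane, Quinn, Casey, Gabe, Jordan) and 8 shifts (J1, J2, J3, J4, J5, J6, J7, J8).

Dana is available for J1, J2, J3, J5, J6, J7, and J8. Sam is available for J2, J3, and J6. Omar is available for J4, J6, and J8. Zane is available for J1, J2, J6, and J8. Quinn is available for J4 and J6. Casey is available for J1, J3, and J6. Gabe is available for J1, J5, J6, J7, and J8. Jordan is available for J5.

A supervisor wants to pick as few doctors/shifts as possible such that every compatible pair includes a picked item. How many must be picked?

A maximum matching has 8 edges (e.g. Dana–J7, Sam–J3, Omar–J8, Zane–J2, Quinn–J4, Casey–J1, Gabe–J6, Jordan–J5).
By König's theorem the minimum vertex cover has the same size. One such cover is {Dana, Sam, Omar, Zane, Quinn, Casey, Gabe, Jordan}.

8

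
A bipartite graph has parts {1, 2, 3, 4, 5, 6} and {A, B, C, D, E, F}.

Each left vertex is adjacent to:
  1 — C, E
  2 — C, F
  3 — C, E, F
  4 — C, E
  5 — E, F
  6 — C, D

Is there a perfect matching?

The set {1, 2, 3, 4, 5} has only 3 neighbours ({C, E, F}), so by Hall's theorem at most 4 of the 6 left vertices can be matched.
Hence no matching covers every left vertex.

No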